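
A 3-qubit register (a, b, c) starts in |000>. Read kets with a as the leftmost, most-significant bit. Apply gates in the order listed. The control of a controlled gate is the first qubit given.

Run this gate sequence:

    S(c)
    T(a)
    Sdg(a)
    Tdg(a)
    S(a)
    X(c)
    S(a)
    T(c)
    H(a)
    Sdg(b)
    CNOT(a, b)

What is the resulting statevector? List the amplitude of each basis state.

The resulting statevector has amplitude sqrt(2)*exp(I*pi/4)/2 on |001>, sqrt(2)*exp(I*pi/4)/2 on |111>, and 0 on every other basis state.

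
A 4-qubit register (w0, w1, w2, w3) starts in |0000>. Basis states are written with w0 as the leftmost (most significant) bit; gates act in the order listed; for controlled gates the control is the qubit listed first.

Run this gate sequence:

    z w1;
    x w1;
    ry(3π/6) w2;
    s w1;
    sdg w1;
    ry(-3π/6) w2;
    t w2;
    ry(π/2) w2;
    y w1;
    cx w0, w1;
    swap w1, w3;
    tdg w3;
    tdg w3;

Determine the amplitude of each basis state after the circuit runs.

After the circuit, the state carries amplitude -sqrt(2)*I/2 on |0000>, -sqrt(2)*I/2 on |0010>, and 0 on every other basis state. Key observation: the block from step 3 through step 6 cancels to the identity and can be dropped.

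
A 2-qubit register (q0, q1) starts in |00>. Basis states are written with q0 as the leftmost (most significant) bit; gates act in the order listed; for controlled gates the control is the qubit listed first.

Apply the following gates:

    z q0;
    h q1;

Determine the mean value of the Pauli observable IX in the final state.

The expectation value of IX is 1.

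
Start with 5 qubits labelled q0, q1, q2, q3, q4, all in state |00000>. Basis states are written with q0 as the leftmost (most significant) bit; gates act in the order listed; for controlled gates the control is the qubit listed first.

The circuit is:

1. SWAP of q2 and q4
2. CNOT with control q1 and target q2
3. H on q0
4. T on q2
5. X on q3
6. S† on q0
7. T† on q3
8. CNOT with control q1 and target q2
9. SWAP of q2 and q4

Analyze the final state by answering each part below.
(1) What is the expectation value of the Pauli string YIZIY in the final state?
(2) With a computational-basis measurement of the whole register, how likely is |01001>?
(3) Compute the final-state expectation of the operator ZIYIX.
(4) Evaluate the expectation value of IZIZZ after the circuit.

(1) The observable YIZIY averages to 0.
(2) The probability of measuring |01001> is 0.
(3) The expectation value of ZIYIX is 0.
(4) In the final state, IZIZZ has expectation -1.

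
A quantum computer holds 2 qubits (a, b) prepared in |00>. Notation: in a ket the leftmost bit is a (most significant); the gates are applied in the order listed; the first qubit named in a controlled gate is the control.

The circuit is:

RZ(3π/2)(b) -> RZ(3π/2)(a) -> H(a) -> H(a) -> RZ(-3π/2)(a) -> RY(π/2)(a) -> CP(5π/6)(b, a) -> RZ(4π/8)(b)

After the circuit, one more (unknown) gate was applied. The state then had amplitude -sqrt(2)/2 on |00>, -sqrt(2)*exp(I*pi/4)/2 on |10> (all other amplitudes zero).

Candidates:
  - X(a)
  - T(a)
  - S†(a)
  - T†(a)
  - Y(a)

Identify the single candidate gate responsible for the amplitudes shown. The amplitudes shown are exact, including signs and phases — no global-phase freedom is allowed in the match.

It was T(a) that produced the state shown.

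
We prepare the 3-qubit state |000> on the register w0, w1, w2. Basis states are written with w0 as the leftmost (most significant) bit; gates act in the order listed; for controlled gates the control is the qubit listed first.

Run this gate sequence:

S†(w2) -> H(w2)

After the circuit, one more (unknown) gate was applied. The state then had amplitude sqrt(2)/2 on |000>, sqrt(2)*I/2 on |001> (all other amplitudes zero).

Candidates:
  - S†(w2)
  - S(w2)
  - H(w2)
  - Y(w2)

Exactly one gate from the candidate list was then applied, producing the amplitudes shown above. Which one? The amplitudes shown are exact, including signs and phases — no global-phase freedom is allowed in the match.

The unique candidate consistent with the amplitudes is S(w2).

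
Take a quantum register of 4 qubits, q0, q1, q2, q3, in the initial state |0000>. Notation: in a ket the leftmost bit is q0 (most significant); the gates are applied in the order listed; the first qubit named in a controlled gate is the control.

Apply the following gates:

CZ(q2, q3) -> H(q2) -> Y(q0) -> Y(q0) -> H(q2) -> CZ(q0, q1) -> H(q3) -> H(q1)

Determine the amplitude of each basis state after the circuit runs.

The resulting statevector has amplitude 1/2 on |0000>, 1/2 on |0001>, 1/2 on |0100>, 1/2 on |0101>, and 0 on every other basis state. Key observation: steps 2-5 multiply out to the identity, so the circuit reduces to the remaining gates.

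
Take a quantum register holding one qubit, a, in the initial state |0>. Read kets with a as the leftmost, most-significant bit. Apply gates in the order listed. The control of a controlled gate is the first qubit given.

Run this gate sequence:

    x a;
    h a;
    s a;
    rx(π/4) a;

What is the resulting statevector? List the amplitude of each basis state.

The final amplitudes are sqrt(2)*(-sqrt(2 - sqrt(2)) + sqrt(sqrt(2) + 2))/4 on |0>, -sqrt(2)*I*sqrt(sqrt(2) + 2)/4 - sqrt(2)*I*sqrt(2 - sqrt(2))/4 on |1>.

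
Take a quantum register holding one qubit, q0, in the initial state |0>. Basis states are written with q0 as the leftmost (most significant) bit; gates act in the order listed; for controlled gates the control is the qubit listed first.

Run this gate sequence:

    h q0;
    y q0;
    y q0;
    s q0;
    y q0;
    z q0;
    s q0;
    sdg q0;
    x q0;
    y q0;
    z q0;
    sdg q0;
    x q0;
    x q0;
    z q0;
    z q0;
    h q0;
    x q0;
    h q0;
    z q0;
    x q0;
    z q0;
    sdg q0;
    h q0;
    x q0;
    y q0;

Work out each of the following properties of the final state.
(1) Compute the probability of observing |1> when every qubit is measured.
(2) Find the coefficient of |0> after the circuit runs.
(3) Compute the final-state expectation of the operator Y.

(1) Outcome |1> occurs with probability 1/2.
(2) The final state's coefficient on |0> equals 1/2 - I/2.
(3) The observable Y averages to -1.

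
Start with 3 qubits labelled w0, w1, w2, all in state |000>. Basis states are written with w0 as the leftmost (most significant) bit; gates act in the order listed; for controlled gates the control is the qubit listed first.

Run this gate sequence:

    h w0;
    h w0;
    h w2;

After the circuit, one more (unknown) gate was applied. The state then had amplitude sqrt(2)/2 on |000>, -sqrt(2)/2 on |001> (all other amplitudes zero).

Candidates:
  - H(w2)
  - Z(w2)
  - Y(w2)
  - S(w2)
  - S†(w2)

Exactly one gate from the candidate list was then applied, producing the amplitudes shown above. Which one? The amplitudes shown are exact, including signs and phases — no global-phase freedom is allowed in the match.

It was Z(w2) that produced the state shown.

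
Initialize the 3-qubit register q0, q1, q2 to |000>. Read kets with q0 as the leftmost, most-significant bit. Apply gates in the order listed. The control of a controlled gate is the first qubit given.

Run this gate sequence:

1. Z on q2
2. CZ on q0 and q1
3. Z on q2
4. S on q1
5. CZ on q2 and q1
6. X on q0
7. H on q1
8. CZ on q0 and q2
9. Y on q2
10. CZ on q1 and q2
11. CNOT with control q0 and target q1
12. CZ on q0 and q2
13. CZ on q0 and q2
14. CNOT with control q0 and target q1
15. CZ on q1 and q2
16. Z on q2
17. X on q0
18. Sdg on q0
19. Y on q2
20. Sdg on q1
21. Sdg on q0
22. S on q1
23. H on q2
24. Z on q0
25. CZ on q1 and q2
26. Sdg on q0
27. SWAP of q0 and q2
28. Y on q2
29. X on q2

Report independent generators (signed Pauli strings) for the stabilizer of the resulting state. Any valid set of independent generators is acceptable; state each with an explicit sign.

One valid set of independent stabilizer generators is +XZI, +ZXI, +IIZ (any independent generating set of the same group is equally correct).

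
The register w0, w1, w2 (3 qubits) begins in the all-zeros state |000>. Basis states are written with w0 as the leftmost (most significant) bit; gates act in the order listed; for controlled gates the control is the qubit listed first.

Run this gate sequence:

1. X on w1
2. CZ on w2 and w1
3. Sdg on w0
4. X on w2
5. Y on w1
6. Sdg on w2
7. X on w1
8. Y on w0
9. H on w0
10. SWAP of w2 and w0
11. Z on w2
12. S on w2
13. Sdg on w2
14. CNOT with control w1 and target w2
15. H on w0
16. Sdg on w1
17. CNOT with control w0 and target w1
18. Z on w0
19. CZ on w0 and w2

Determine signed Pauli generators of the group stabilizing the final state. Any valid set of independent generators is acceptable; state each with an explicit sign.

One valid set of independent stabilizer generators is +XXZ, -IZX, -ZZI (any independent generating set of the same group is equally correct).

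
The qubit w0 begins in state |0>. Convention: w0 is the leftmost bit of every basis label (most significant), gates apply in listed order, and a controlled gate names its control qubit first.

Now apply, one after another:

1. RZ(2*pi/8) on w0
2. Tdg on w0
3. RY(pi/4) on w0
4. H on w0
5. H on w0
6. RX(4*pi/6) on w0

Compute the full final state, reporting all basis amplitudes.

The final amplitudes are -sqrt(6 - 3*sqrt(2))*exp(3*I*pi/8)/4 - sqrt(sqrt(2) + 2)*exp(7*I*pi/8)/4 on |0>, -sqrt(3*sqrt(2) + 6)*exp(3*I*pi/8)/4 - sqrt(2 - sqrt(2))*exp(7*I*pi/8)/4 on |1>. Key observation: the block from step 4 through step 5 cancels to the identity and can be dropped.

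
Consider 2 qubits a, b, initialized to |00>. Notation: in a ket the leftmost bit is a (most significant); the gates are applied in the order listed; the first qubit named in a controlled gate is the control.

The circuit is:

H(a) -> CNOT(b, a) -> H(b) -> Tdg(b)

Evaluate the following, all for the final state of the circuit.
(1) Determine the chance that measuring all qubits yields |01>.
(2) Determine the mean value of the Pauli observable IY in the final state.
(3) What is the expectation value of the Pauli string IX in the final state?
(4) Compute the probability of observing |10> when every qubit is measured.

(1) Outcome |01> occurs with probability 1/4.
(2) In the final state, IY has expectation -sqrt(2)/2.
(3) The observable IX averages to sqrt(2)/2.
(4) The probability of measuring |10> is 1/4.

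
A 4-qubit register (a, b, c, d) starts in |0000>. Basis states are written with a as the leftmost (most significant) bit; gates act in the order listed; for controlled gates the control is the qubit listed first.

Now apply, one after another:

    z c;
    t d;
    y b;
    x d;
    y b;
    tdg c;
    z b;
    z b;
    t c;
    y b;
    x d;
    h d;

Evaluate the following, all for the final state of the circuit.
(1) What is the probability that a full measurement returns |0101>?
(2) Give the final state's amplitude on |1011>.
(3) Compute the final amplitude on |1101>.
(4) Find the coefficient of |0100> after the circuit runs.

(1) The probability of measuring |0101> is 1/2.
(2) The final state's coefficient on |1011> equals 0.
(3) The final state's coefficient on |1101> equals 0.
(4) The amplitude on |0100> is sqrt(2)*I/2.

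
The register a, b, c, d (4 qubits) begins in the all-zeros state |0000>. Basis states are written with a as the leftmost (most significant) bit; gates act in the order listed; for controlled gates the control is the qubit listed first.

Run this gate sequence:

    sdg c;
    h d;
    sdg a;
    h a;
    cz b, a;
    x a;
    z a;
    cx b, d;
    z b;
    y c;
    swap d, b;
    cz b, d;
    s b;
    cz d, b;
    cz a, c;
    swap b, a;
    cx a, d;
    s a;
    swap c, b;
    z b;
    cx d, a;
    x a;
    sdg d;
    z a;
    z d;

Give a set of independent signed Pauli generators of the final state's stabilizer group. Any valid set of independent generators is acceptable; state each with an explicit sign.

The final state is stabilized by the group generated by +IIXI, -IIIY, -ZIII, -IZII; other independent generating sets are equally valid.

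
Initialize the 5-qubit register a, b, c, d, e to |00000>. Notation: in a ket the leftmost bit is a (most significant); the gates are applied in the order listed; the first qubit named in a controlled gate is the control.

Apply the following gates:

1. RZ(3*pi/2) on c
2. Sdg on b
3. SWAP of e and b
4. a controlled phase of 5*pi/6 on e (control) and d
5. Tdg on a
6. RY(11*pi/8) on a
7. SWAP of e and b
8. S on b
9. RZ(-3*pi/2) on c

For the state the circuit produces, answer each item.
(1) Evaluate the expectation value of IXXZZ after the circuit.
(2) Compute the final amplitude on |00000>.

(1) In the final state, IXXZZ has expectation 0.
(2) The amplitude on |00000> is -cos(5*pi/16).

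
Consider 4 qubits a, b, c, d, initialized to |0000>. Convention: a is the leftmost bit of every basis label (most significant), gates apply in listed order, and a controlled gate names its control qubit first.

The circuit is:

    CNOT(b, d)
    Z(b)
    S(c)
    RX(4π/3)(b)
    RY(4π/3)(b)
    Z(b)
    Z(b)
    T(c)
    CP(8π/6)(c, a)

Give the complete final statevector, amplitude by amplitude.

The final amplitudes are 1/4 + 3*I/4 on |0000>, sqrt(3)*(-1 + I)/4 on |0100>, and 0 on every other basis state.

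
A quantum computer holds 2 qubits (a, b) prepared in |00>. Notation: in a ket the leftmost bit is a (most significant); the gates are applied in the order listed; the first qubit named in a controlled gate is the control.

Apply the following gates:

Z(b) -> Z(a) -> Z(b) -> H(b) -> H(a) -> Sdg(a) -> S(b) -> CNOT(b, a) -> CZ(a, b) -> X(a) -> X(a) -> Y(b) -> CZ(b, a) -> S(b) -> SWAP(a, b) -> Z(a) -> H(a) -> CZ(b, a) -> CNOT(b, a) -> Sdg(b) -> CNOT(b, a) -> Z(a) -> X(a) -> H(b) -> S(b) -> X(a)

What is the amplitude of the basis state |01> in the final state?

The amplitude on |01> is 1/2.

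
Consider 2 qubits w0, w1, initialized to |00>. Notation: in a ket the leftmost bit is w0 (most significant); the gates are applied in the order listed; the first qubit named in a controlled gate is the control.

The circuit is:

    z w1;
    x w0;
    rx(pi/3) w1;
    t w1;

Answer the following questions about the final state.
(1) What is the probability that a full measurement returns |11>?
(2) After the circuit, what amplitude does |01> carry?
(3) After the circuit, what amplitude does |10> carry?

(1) The probability of measuring |11> is 1/4.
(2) |01> carries amplitude 0 in the final state.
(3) The final state's coefficient on |10> equals sqrt(3)/2.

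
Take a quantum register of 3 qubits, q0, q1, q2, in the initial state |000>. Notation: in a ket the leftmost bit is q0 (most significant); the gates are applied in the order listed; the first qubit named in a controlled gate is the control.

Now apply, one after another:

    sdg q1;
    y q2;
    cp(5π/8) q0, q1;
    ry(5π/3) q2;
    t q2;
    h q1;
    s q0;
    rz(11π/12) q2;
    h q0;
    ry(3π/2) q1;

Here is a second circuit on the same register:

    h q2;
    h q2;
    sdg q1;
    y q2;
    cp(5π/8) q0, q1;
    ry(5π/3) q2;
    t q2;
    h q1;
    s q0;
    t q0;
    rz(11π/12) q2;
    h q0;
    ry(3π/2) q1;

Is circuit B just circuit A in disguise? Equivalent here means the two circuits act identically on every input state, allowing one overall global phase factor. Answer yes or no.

No — the two circuits implement different unitaries, even allowing a global phase.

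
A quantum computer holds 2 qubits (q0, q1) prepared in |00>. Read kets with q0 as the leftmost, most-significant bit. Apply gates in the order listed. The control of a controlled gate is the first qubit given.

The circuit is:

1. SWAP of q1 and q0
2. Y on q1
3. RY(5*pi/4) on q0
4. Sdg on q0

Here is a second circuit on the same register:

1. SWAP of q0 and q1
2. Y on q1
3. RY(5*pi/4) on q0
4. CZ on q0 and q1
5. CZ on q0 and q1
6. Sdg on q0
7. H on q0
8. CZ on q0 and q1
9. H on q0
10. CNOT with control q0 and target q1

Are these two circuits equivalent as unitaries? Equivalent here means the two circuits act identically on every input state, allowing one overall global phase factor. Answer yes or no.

No: there is an input state on which the two circuits produce genuinely different outputs (not merely differing by a phase).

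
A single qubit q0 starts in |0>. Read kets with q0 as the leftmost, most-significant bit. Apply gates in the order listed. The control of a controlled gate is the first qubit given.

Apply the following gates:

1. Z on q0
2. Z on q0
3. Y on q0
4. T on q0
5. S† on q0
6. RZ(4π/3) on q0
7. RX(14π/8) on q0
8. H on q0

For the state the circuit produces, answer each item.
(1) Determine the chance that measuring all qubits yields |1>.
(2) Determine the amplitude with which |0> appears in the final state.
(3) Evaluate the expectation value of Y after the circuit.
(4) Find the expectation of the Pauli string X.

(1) Outcome |1> occurs with probability 1/2.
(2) |0> carries amplitude -sqrt(2)*sqrt(sqrt(2) + 2)*exp(11*I*pi/12)/4 + sqrt(2)*sqrt(2 - sqrt(2))*exp(5*I*pi/12)/4 in the final state.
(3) In the final state, Y has expectation sqrt(2)/2.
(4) The observable X averages to -sqrt(2)/2.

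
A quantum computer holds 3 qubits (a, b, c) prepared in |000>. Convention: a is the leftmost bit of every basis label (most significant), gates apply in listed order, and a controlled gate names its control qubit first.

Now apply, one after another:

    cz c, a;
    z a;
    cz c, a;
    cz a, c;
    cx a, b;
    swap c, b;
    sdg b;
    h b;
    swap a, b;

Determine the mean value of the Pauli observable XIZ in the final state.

The observable XIZ averages to 1.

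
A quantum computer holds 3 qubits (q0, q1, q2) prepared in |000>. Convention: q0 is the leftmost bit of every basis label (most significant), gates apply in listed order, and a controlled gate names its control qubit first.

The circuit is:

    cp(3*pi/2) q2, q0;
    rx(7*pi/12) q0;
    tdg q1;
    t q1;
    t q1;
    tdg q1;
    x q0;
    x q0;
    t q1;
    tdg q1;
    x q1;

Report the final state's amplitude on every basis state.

The resulting statevector has amplitude -sqrt(2 - sqrt(2))/4 + sqrt(3*sqrt(2) + 6)/4 on |010>, -I*sqrt(sqrt(2) + 2)/4 - I*sqrt(6 - 3*sqrt(2))/4 on |110>, and 0 on every other basis state. Key observation: gates 5-10 undo each other exactly, leaving only the rest of the circuit to track.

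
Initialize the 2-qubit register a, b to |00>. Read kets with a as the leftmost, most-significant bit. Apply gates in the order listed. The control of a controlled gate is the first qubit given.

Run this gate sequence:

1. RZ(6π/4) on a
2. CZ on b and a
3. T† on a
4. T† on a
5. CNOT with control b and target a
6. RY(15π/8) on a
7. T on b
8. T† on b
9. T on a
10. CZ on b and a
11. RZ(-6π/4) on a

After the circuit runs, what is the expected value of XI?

In the final state, XI has expectation sqrt(4 - 2*sqrt(2))/4.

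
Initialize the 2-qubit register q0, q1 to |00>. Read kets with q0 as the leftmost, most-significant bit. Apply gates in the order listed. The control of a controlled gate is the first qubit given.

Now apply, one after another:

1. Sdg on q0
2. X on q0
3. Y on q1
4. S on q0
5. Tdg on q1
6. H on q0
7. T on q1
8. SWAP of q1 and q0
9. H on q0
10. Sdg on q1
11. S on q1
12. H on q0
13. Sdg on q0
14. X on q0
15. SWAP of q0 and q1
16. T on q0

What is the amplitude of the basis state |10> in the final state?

The final state's coefficient on |10> equals -sqrt(2)*exp(3*I*pi/4)/2. Key observation: steps 9-12 multiply out to the identity, so the circuit reduces to the remaining gates.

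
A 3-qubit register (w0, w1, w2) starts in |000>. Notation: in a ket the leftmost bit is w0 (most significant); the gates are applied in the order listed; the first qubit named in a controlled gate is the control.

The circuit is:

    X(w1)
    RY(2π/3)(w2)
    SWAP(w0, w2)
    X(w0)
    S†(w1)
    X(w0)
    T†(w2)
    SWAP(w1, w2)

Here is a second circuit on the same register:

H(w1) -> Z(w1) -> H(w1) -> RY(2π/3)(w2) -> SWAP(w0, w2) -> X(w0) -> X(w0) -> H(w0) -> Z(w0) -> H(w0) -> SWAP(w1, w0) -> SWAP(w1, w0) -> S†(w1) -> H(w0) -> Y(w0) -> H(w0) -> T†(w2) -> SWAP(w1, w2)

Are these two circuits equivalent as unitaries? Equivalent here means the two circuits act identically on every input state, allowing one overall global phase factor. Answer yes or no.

No, they are not equivalent — no single phase factor reconciles the two unitaries.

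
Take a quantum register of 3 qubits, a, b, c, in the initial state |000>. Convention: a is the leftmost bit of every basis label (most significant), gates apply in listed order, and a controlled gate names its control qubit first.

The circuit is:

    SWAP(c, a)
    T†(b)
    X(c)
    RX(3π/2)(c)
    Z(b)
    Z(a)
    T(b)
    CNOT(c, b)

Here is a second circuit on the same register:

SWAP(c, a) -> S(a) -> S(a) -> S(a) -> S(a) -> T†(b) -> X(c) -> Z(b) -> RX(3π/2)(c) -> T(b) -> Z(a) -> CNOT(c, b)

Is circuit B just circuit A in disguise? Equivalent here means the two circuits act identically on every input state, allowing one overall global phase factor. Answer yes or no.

Yes — the two circuits implement the same unitary up to a global phase.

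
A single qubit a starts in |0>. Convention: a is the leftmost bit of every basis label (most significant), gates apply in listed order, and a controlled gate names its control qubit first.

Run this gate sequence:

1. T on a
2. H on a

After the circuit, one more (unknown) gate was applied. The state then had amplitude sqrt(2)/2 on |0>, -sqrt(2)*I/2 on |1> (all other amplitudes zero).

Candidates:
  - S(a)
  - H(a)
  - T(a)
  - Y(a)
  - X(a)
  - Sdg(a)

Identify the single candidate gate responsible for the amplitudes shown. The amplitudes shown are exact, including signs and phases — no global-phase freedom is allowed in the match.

It was Sdg(a) that produced the state shown.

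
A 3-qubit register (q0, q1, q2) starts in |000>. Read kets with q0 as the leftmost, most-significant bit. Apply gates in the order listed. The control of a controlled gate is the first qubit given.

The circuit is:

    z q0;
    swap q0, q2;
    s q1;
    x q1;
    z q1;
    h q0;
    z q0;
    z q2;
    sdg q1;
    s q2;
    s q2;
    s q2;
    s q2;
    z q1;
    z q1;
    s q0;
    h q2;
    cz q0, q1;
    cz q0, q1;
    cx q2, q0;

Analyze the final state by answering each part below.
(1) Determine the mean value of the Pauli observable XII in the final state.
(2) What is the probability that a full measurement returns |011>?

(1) The observable XII averages to 0. Key observation: gates 10-13 undo each other exactly, leaving only the rest of the circuit to track.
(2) The probability of measuring |011> is 1/4.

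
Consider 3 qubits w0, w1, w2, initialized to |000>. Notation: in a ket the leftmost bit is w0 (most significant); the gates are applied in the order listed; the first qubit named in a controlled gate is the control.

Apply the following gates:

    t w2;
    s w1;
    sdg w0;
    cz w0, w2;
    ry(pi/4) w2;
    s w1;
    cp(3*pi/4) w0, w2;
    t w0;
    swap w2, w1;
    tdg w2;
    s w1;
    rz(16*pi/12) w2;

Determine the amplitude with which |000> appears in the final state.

The amplitude on |000> is -sqrt(sqrt(2) + 2)*exp(I*pi/3)/2.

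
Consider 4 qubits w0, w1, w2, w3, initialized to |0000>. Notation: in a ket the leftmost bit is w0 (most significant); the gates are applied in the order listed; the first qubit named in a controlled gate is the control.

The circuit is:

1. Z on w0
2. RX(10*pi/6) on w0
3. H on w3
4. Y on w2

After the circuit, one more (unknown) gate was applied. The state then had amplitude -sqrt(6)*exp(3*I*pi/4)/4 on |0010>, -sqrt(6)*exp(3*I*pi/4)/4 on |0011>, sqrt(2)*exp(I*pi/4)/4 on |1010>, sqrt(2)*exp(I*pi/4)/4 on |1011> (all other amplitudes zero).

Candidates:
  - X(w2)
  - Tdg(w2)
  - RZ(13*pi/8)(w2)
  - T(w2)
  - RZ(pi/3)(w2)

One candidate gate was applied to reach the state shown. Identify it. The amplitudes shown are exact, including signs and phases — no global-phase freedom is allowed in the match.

It was T(w2) that produced the state shown.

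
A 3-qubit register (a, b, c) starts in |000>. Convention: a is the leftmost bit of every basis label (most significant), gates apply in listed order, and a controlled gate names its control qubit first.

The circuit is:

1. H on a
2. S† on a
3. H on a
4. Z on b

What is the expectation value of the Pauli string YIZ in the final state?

In the final state, YIZ has expectation 1.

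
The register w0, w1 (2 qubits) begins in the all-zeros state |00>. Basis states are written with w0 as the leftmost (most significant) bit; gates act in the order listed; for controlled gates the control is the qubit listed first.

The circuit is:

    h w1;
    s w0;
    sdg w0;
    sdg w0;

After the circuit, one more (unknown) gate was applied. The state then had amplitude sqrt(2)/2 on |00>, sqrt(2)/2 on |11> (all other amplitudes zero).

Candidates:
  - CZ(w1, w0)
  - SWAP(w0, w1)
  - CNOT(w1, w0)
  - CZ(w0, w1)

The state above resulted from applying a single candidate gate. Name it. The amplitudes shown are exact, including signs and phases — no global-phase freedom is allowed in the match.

It was CNOT(w1, w0) that produced the state shown. Key observation: steps 2-3 multiply out to the identity, so the circuit reduces to the remaining gates.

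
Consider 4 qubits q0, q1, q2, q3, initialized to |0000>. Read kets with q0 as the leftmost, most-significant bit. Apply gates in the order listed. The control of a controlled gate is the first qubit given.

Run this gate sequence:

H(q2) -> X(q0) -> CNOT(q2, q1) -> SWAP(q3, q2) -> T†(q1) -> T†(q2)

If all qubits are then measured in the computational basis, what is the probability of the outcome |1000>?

A full measurement returns |1000> with probability 1/2.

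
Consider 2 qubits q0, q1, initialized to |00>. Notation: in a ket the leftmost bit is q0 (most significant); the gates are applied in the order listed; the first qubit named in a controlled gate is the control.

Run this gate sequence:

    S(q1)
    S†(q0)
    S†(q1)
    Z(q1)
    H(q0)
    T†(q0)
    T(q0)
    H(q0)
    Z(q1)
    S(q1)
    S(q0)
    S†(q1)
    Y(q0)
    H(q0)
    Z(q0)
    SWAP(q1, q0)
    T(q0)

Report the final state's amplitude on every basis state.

The resulting statevector has amplitude sqrt(2)*I/2 on |00>, sqrt(2)*I/2 on |01>, 0 on |10>, 0 on |11>. Key observation: steps 3-10 multiply out to the identity, so the circuit reduces to the remaining gates.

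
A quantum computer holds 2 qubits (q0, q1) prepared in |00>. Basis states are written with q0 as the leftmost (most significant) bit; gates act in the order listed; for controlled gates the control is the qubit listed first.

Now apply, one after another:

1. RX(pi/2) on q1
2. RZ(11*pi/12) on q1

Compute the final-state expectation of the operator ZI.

In the final state, ZI has expectation 1.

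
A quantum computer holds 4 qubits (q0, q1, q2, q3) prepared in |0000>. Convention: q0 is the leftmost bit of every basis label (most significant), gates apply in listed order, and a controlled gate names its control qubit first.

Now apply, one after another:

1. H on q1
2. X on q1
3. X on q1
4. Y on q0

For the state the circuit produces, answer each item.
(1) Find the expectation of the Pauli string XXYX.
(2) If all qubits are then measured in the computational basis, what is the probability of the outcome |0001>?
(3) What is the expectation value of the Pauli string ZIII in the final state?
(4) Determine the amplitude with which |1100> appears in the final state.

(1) The observable XXYX averages to 0.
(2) The probability of measuring |0001> is 0.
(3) The expectation value of ZIII is -1.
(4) The final state's coefficient on |1100> equals sqrt(2)*I/2.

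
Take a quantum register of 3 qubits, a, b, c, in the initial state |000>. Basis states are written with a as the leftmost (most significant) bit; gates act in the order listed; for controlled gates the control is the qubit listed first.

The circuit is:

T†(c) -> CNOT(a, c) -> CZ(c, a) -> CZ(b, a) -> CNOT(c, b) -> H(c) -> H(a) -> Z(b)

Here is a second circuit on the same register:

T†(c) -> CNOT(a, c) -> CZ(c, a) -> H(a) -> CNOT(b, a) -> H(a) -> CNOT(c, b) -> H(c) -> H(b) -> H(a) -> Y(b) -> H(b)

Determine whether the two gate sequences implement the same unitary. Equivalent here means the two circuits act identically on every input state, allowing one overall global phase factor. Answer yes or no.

No — the two circuits implement different unitaries, even allowing a global phase.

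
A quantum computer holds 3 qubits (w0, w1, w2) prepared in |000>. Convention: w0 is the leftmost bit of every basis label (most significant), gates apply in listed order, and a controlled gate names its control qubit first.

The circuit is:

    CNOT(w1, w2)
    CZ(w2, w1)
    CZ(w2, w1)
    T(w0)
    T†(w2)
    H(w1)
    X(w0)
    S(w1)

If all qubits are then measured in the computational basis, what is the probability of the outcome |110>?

Outcome |110> occurs with probability 1/2.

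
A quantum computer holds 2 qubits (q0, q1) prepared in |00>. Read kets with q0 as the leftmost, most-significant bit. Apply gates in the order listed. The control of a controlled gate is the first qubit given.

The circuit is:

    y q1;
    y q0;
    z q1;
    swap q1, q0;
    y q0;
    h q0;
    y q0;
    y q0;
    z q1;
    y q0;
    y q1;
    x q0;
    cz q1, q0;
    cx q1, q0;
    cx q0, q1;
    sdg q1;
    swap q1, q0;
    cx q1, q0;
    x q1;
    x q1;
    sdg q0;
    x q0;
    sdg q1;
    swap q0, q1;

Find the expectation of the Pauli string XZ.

The observable XZ averages to -1.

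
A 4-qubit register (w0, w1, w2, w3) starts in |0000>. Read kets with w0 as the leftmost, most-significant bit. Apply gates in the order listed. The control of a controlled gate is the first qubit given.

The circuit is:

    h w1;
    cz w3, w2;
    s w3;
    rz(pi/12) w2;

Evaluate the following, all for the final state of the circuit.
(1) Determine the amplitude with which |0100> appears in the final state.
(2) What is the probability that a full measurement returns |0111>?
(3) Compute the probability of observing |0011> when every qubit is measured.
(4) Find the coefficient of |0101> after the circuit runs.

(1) |0100> carries amplitude -sqrt(2)*exp(23*I*pi/24)/2 in the final state.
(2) A full measurement returns |0111> with probability 0.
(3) A full measurement returns |0011> with probability 0.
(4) The amplitude on |0101> is 0.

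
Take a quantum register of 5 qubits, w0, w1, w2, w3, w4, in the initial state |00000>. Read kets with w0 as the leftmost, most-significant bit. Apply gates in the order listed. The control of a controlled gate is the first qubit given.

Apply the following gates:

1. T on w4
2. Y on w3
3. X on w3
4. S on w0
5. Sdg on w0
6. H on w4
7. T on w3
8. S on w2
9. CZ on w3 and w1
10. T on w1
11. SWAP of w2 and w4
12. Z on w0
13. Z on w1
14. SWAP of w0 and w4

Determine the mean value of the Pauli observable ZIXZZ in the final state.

In the final state, ZIXZZ has expectation 1. Key observation: gates 4-5 undo each other exactly, leaving only the rest of the circuit to track.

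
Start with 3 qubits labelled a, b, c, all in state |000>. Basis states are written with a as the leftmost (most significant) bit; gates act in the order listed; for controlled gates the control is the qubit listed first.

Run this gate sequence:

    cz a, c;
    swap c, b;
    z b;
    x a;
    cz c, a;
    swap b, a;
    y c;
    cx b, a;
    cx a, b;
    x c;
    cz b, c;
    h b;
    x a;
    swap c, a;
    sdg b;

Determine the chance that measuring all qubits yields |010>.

Outcome |010> occurs with probability 1/2.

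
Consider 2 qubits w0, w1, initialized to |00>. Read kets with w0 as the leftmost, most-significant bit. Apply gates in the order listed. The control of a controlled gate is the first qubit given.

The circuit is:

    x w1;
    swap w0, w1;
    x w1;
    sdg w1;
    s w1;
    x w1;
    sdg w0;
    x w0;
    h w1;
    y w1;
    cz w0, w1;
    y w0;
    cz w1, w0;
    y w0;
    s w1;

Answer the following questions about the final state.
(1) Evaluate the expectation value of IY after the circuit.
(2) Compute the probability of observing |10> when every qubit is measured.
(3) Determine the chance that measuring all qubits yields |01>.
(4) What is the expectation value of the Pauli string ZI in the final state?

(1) In the final state, IY has expectation 1.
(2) A full measurement returns |10> with probability 0.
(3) A full measurement returns |01> with probability 1/2.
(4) The expectation value of ZI is 1.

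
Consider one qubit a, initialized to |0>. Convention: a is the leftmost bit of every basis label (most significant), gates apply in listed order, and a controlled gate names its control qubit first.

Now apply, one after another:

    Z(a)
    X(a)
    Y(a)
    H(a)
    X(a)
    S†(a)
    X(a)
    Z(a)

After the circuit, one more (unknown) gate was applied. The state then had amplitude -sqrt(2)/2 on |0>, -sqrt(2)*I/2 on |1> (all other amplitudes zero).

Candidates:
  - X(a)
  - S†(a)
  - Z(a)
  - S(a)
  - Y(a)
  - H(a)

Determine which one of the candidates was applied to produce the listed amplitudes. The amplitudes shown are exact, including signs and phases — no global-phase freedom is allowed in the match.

The applied gate was Z(a).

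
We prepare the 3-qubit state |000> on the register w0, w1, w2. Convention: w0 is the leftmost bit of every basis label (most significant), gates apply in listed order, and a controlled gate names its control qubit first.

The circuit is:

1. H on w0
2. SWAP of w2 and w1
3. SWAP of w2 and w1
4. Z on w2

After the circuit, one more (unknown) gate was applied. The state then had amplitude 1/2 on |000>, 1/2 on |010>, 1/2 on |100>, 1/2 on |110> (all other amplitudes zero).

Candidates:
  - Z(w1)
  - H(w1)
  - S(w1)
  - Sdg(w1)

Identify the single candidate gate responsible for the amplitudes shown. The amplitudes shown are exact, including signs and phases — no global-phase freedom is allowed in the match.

The applied gate was H(w1). Key observation: steps 2-3 multiply out to the identity, so the circuit reduces to the remaining gates.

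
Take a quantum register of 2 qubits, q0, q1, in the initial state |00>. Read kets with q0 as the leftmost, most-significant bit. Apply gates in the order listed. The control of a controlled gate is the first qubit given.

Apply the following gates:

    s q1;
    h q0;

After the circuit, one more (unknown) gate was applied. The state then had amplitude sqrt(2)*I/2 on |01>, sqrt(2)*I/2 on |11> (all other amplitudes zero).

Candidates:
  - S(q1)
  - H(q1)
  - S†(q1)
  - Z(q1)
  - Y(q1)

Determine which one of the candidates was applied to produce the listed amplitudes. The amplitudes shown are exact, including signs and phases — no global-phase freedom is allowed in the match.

The unique candidate consistent with the amplitudes is Y(q1).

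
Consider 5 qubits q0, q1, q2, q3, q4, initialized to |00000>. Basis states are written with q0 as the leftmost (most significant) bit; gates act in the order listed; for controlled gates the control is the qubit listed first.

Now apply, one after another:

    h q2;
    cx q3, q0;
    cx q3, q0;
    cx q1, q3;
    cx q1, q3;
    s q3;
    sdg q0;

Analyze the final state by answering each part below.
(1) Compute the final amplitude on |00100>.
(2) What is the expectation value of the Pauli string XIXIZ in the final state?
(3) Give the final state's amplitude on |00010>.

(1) The amplitude on |00100> is sqrt(2)/2. Key observation: steps 2-3 multiply out to the identity, so the circuit reduces to the remaining gates.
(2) In the final state, XIXIZ has expectation 0.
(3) The amplitude on |00010> is 0.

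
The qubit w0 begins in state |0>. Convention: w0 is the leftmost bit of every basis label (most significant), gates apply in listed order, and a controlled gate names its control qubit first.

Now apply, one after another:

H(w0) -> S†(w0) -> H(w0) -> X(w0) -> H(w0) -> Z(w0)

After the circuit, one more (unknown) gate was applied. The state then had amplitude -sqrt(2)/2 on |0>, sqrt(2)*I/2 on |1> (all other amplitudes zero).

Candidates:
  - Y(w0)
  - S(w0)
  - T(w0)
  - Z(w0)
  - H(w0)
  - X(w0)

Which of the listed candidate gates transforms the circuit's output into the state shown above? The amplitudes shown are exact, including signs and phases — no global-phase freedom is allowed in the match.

The applied gate was Y(w0). Key observation: gates 3-6 undo each other exactly, leaving only the rest of the circuit to track.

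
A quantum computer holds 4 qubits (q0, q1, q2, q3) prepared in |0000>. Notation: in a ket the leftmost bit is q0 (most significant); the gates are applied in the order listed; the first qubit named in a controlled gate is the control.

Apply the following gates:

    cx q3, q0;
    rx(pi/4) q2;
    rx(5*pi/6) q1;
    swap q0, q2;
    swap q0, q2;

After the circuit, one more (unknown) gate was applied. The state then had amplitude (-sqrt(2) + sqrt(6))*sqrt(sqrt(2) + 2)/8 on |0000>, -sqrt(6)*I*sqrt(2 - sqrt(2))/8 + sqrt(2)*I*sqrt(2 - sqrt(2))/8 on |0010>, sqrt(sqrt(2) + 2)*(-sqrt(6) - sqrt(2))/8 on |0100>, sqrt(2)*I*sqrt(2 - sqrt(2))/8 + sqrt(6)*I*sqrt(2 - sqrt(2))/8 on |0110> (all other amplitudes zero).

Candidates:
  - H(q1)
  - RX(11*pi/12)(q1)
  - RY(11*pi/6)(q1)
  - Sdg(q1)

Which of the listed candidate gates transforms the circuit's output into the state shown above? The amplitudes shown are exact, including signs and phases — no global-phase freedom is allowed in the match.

It was Sdg(q1) that produced the state shown.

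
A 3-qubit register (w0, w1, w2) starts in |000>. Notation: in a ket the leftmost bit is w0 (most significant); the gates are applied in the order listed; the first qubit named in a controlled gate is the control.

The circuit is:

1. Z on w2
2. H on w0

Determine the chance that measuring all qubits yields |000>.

A full measurement returns |000> with probability 1/2.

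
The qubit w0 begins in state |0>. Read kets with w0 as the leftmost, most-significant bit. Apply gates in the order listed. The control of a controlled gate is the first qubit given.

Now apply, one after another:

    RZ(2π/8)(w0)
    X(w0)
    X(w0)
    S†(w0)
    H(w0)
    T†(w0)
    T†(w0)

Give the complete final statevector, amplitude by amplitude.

The resulting statevector has amplitude -sqrt(2)*exp(7*I*pi/8)/2 on |0>, -sqrt(2)*exp(3*I*pi/8)/2 on |1>.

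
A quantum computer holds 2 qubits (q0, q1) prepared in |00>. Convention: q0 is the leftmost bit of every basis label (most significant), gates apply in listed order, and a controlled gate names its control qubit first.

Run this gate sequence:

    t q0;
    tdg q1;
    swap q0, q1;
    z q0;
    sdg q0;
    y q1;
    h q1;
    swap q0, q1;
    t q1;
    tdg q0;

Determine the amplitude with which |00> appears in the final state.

The final state's coefficient on |00> equals sqrt(2)*I/2.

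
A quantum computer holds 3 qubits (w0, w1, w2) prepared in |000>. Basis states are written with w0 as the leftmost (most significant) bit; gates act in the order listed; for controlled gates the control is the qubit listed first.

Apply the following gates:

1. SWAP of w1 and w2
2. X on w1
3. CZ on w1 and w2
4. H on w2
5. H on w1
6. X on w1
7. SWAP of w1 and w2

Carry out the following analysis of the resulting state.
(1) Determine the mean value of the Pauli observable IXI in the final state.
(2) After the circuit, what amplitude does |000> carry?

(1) The expectation value of IXI is 1.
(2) The final state's coefficient on |000> equals -1/2.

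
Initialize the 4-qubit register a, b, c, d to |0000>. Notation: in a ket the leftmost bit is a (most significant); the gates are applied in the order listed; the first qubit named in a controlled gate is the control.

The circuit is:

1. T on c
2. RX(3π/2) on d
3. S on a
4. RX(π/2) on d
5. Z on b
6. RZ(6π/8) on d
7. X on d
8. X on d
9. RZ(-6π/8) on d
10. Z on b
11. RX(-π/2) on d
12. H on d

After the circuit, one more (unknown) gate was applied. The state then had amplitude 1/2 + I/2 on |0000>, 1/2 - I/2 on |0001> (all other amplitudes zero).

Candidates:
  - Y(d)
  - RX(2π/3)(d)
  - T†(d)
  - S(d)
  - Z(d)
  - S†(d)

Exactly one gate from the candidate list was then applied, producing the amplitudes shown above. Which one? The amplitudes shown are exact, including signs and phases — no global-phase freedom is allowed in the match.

It was Y(d) that produced the state shown. Key observation: the block from step 4 through step 11 cancels to the identity and can be dropped.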